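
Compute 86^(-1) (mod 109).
90

Using Extended Euclidean Algorithm:
gcd(86, 109) = 1
Bezout coefficients: 86 × -19 + 109 × 15 = 1
So 86 × -19 ≡ 1 (mod 109)
The inverse is -19 mod 109 = 90
Verification: 86 × 90 = 7740 = 71 × 109 + 1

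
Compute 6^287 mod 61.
Using Fermat: 6^{60} ≡ 1 (mod 61). 287 ≡ 47 (mod 60). So 6^{287} ≡ 6^{47} ≡ 30 (mod 61)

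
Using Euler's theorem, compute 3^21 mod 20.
By Euler: 3^{8} ≡ 1 (mod 20) since gcd(3, 20) = 1. 21 = 2×8 + 5. So 3^{21} ≡ 3^{5} ≡ 3 (mod 20)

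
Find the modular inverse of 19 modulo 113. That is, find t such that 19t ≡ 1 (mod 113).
6

Using Extended Euclidean Algorithm:
gcd(19, 113) = 1
Bezout coefficients: 19 × 6 + 113 × -1 = 1
So 19 × 6 ≡ 1 (mod 113)
The inverse is 6 mod 113 = 6
Verification: 19 × 6 = 114 = 1 × 113 + 1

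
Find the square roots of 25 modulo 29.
The square roots of 25 mod 29 are 24 and 5. Verify: 24² = 576 ≡ 25 (mod 29)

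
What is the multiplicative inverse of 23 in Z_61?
8

Using Extended Euclidean Algorithm:
gcd(23, 61) = 1
Bezout coefficients: 23 × 8 + 61 × -3 = 1
So 23 × 8 ≡ 1 (mod 61)
The inverse is 8 mod 61 = 8
Verification: 23 × 8 = 184 = 3 × 61 + 1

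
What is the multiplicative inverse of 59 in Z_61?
59^(-1) ≡ 30 (mod 61). Verification: 59 × 30 = 1770 ≡ 1 (mod 61)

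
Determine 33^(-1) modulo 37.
33^(-1) ≡ 9 (mod 37). Verification: 33 × 9 = 297 ≡ 1 (mod 37)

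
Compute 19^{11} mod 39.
37

Using successive squaring:
Binary expansion of 11: 1011
Powers of 19 mod 39 (each is the square of the previous):
  19^1 ≡ 19 (mod 39)
  19^2 ≡ 19² = 361 ≡ 10 (mod 39)
  19^4 ≡ 10² = 100 ≡ 22 (mod 39)
  19^8 ≡ 22² = 484 ≡ 16 (mod 39)
11 = 8 + 2 + 1, so 19^11 = 19^8 × 19^2 × 19^1 ≡ 16 × 10 × 19 (mod 39)
Multiplying step by step:
  16 × 10 = 160 ≡ 4 (mod 39)
  4 × 19 = 76 ≡ 37 (mod 39)
Result: 19^11 ≡ 37 (mod 39)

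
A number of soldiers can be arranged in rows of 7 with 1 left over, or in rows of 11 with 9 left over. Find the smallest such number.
M = 7 × 11 = 77. M₁ = 11, y₁ ≡ 2 (mod 7). M₂ = 7, y₂ ≡ 8 (mod 11). z = 1×11×2 + 9×7×8 ≡ 64 (mod 77). The smallest positive such number is 64.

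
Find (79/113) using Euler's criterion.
(79/113) = 79^{56} mod 113 = -1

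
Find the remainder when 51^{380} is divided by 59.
By Fermat: 51^{58} ≡ 1 (mod 59). 380 = 6×58 + 32. So 51^{380} ≡ 51^{32} ≡ 19 (mod 59)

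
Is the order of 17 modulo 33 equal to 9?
No, the actual order is 10, not 9.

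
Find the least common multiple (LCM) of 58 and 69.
4002

First find GCD(58, 69) using the Euclidean algorithm:
58 = 0 × 69 + 58
69 = 1 × 58 + 11
58 = 5 × 11 + 3
11 = 3 × 3 + 2
3 = 1 × 2 + 1
2 = 2 × 1 + 0
GCD(58, 69) = 1

LCM formula: LCM(a, b) = (a × b) / GCD(a, b)
LCM(58, 69) = (58 × 69) / 1
LCM(58, 69) = 4002 / 1
LCM(58, 69) = 4002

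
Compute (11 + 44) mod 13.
3

(11 + 44) = 55
55 mod 13 = 3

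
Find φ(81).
54

Prime factorization: 81 = 3^4
Using the formula φ(n) = n × Π(1 - 1/p) for each prime factor p:
φ(81) = 81 × (1 - 1/3)
φ(81) = 54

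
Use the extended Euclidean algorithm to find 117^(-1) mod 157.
Extended GCD: 117(51) + 157(-38) = 1. So 117^(-1) ≡ 51 ≡ 51 (mod 157). Verify: 117 × 51 = 5967 ≡ 1 (mod 157)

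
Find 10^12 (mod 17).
Using repeated squaring. 12 = 8 + 4 (binary 1100). Repeated squaring mod 17: 10^1 ≡ 10; 10^2 ≡ 10² = 100 ≡ 15; 10^4 ≡ 15² = 225 ≡ 4; 10^8 ≡ 4² = 16 ≡ 16. Multiply: 10^12 = 10^8 × 10^4 ≡ 16 × 4 (mod 17): 16 × 4 = 64 ≡ 13. So 10^12 ≡ 13 (mod 17).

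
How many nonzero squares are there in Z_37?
For prime 37, there are (p-1)/2 = (37-1)/2 = 18 quadratic residues (excluding 0).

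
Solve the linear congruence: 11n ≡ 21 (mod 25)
11

Since gcd(11, 25) = 1 divides 21, a solution exists.
Multiply both sides by the inverse of 11 mod 25:
  11^(-1) mod 25 = 16
  x ≡ 16 × 21 ≡ 336 ≡ 11 (mod 25)
Verification: 11 × 11 = 121 = 4 × 25 + 21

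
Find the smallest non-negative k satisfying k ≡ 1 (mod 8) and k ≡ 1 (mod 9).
M = 8 × 9 = 72. M₁ = 9, y₁ ≡ 1 (mod 8). M₂ = 8, y₂ ≡ 8 (mod 9). k = 1×9×1 + 1×8×8 ≡ 1 (mod 72)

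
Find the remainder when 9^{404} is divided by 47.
By Fermat: 9^{46} ≡ 1 (mod 47). 404 = 8×46 + 36. So 9^{404} ≡ 9^{36} ≡ 27 (mod 47)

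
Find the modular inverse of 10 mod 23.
10^(-1) ≡ 7 (mod 23). Verification: 10 × 7 = 70 ≡ 1 (mod 23)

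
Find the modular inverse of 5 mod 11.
5^(-1) ≡ 9 (mod 11). Verification: 5 × 9 = 45 ≡ 1 (mod 11)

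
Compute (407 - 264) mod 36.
35

(407 - 264) = 143
143 mod 36 = 35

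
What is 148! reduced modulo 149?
By Wilson's theorem, (148)! ≡ -1 ≡ 148 (mod 149)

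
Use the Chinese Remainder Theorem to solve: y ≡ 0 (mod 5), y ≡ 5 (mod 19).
5

Using the Chinese Remainder Theorem:
M = product of moduli = 95
For equation 1: M_1 = 19, 19 ≡ 4 (mod 5), inverse of 19 mod 5 is 4 (check: 4 × 4 = 16 ≡ 1 (mod 5))
For equation 2: M_2 = 5, 5 ≡ 5 (mod 19), inverse of 5 mod 19 is 4 (check: 5 × 4 = 20 ≡ 1 (mod 19))
Combine: y ≡ Σ r_i×M_i×(M_i⁻¹ mod m_i) = 0×19×4 + 5×5×4 = 0 + 100 = 100
100 mod 95 = 5
y ≡ 5 (mod 95)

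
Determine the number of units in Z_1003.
928

Prime factorization: 1003 = 17 × 59
Using the formula φ(n) = n × Π(1 - 1/p) for each prime factor p:
φ(1003) = 1003 × (1 - 1/17) × (1 - 1/59)
φ(1003) = 928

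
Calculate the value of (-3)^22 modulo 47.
Using repeated squaring. (-3) ≡ 44 (mod 47). 22 = 16 + 4 + 2 (binary 10110). Repeated squaring mod 47: 44^1 ≡ 44; 44^2 ≡ 44² = 1936 ≡ 9; 44^4 ≡ 9² = 81 ≡ 34; 44^8 ≡ 34² = 1156 ≡ 28; 44^16 ≡ 28² = 784 ≡ 32. Multiply: (-3)^22 ≡ 44^16 × 44^4 × 44^2 ≡ 32 × 34 × 9 (mod 47): 32 × 34 = 1088 ≡ 7; 7 × 9 = 63 ≡ 16. So (-3)^22 ≡ 16 (mod 47).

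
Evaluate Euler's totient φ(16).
8

Prime factorization: 16 = 2^4
Using the formula φ(n) = n × Π(1 - 1/p) for each prime factor p:
φ(16) = 16 × (1 - 1/2)
φ(16) = 8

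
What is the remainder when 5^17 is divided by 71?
Using repeated squaring. 17 = 16 + 1 (binary 10001). Repeated squaring mod 71: 5^1 ≡ 5; 5^2 ≡ 5² = 25 ≡ 25; 5^4 ≡ 25² = 625 ≡ 57; 5^8 ≡ 57² = 3249 ≡ 54; 5^16 ≡ 54² = 2916 ≡ 5. Multiply: 5^17 = 5^16 × 5^1 ≡ 5 × 5 (mod 71): 5 × 5 = 25 ≡ 25. So 5^17 ≡ 25 (mod 71).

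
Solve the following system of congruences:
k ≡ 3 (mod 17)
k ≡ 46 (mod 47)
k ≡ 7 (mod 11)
8741

Using the Chinese Remainder Theorem:
M = product of moduli = 8789
For equation 1: M_1 = 517, 517 ≡ 7 (mod 17), inverse of 517 mod 17 is 5 (check: 7 × 5 = 35 ≡ 1 (mod 17))
For equation 2: M_2 = 187, 187 ≡ 46 (mod 47), inverse of 187 mod 47 is 46 (check: 46 × 46 = 2116 ≡ 1 (mod 47))
For equation 3: M_3 = 799, 799 ≡ 7 (mod 11), inverse of 799 mod 11 is 8 (check: 7 × 8 = 56 ≡ 1 (mod 11))
Combine: k ≡ Σ r_i×M_i×(M_i⁻¹ mod m_i) = 3×517×5 + 46×187×46 + 7×799×8 = 7755 + 395692 + 44744 = 448191
448191 mod 8789 = 8741
k ≡ 8741 (mod 8789)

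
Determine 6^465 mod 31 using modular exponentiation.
Using Fermat: 6^{30} ≡ 1 (mod 31). 465 ≡ 15 (mod 30). So 6^{465} ≡ 6^{15} ≡ 30 (mod 31)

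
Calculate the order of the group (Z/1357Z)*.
1276

Prime factorization: 1357 = 23 × 59
Using the formula φ(n) = n × Π(1 - 1/p) for each prime factor p:
φ(1357) = 1357 × (1 - 1/23) × (1 - 1/59)
φ(1357) = 1276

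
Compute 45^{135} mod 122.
121

Using successive squaring:
Binary expansion of 135: 10000111
Powers of 45 mod 122 (each is the square of the previous):
  45^1 ≡ 45 (mod 122)
  45^2 ≡ 45² = 2025 ≡ 73 (mod 122)
  45^4 ≡ 73² = 5329 ≡ 83 (mod 122)
  45^8 ≡ 83² = 6889 ≡ 57 (mod 122)
  45^16 ≡ 57² = 3249 ≡ 77 (mod 122)
  45^32 ≡ 77² = 5929 ≡ 73 (mod 122)
  45^64 ≡ 73² = 5329 ≡ 83 (mod 122)
  45^128 ≡ 83² = 6889 ≡ 57 (mod 122)
135 = 128 + 4 + 2 + 1, so 45^135 = 45^128 × 45^4 × 45^2 × 45^1 ≡ 57 × 83 × 73 × 45 (mod 122)
Multiplying step by step:
  57 × 83 = 4731 ≡ 95 (mod 122)
  95 × 73 = 6935 ≡ 103 (mod 122)
  103 × 45 = 4635 ≡ 121 (mod 122)
Result: 45^135 ≡ 121 (mod 122)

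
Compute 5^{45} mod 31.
1

Using successive squaring:
Binary expansion of 45: 101101
Powers of 5 mod 31 (each is the square of the previous):
  5^1 ≡ 5 (mod 31)
  5^2 ≡ 5² = 25 ≡ 25 (mod 31)
  5^4 ≡ 25² = 625 ≡ 5 (mod 31)
  5^8 ≡ 5² = 25 ≡ 25 (mod 31)
  5^16 ≡ 25² = 625 ≡ 5 (mod 31)
  5^32 ≡ 5² = 25 ≡ 25 (mod 31)
45 = 32 + 8 + 4 + 1, so 5^45 = 5^32 × 5^8 × 5^4 × 5^1 ≡ 25 × 25 × 5 × 5 (mod 31)
Multiplying step by step:
  25 × 25 = 625 ≡ 5 (mod 31)
  5 × 5 = 25 ≡ 25 (mod 31)
  25 × 5 = 125 ≡ 1 (mod 31)
Result: 5^45 ≡ 1 (mod 31)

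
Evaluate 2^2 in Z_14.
2 = 2 (binary 10). Repeated squaring mod 14: 2^1 ≡ 2; 2^2 ≡ 2² = 4 ≡ 4. So 2^2 ≡ 4 (mod 14).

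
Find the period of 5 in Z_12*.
Powers of 5 mod 12: 5^1≡5, 5^2≡1. Order = 2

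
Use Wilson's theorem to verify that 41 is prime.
(40)! mod 41 = 40. Since this equals -1 (mod 41), Wilson confirms 41 is prime.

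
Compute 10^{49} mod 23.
19

Using successive squaring:
Binary expansion of 49: 110001
Powers of 10 mod 23 (each is the square of the previous):
  10^1 ≡ 10 (mod 23)
  10^2 ≡ 10² = 100 ≡ 8 (mod 23)
  10^4 ≡ 8² = 64 ≡ 18 (mod 23)
  10^8 ≡ 18² = 324 ≡ 2 (mod 23)
  10^16 ≡ 2² = 4 ≡ 4 (mod 23)
  10^32 ≡ 4² = 16 ≡ 16 (mod 23)
49 = 32 + 16 + 1, so 10^49 = 10^32 × 10^16 × 10^1 ≡ 16 × 4 × 10 (mod 23)
Multiplying step by step:
  16 × 4 = 64 ≡ 18 (mod 23)
  18 × 10 = 180 ≡ 19 (mod 23)
Result: 10^49 ≡ 19 (mod 23)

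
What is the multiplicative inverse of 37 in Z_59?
8

Using Extended Euclidean Algorithm:
gcd(37, 59) = 1
Bezout coefficients: 37 × 8 + 59 × -5 = 1
So 37 × 8 ≡ 1 (mod 59)
The inverse is 8 mod 59 = 8
Verification: 37 × 8 = 296 = 5 × 59 + 1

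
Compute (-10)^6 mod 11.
(-10) ≡ 1 (mod 11). 6 = 4 + 2 (binary 110). Repeated squaring mod 11: 1^1 ≡ 1; 1^2 ≡ 1² = 1 ≡ 1; 1^4 ≡ 1² = 1 ≡ 1. Multiply: (-10)^6 ≡ 1^4 × 1^2 ≡ 1 × 1 (mod 11): 1 × 1 = 1 ≡ 1. So (-10)^6 ≡ 1 (mod 11).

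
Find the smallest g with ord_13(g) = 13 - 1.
p - 1 = 12 has prime divisors 2, 3. h is a primitive root mod 13 iff h^(12/q) ≢ 1 (mod 13) for each such q.
h = 2: 2^6 ≡ 12, 2^4 ≡ 3 (mod 13); none is 1, so 2 has order 12 and is a primitive root.
The smallest primitive root mod 13 is g = 2.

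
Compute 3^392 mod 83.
Using Fermat: 3^{82} ≡ 1 (mod 83). 392 ≡ 64 (mod 82). So 3^{392} ≡ 3^{64} ≡ 49 (mod 83)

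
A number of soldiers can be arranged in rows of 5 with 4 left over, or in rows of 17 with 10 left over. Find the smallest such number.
M = 5 × 17 = 85. M₁ = 17, y₁ ≡ 3 (mod 5). M₂ = 5, y₂ ≡ 7 (mod 17). n = 4×17×3 + 10×5×7 ≡ 44 (mod 85). The smallest positive such number is 44.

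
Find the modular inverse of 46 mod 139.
46^(-1) ≡ 136 (mod 139). Verification: 46 × 136 = 6256 ≡ 1 (mod 139)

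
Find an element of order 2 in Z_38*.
37 has order 2 mod 38 since 37^{2} ≡ 1 (mod 38) and no smaller power works.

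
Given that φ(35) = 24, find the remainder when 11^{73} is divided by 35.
By Euler: 11^{24} ≡ 1 (mod 35) since gcd(11, 35) = 1. 73 = 3×24 + 1. So 11^{73} ≡ 11^{1} ≡ 11 (mod 35)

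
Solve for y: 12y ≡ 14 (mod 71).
13

Since gcd(12, 71) = 1 divides 14, a solution exists.
Multiply both sides by the inverse of 12 mod 71:
  12^(-1) mod 71 = 6
  x ≡ 6 × 14 ≡ 84 ≡ 13 (mod 71)
Verification: 12 × 13 = 156 = 2 × 71 + 14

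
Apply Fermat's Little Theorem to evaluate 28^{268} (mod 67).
65

By Fermat's Little Theorem, a^(p-1) ≡ 1 (mod p) for prime p and gcd(a, p) = 1
Here p = 67, so 28^66 ≡ 1 (mod 67)
We can reduce the exponent: 268 mod 66 = 4
So 28^268 ≡ 28^4 (mod 67)
Computing: 28^4 mod 67 = 65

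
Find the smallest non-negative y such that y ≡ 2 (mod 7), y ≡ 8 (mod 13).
86

Using the Chinese Remainder Theorem:
M = product of moduli = 91
For equation 1: M_1 = 13, 13 ≡ 6 (mod 7), inverse of 13 mod 7 is 6 (check: 6 × 6 = 36 ≡ 1 (mod 7))
For equation 2: M_2 = 7, 7 ≡ 7 (mod 13), inverse of 7 mod 13 is 2 (check: 7 × 2 = 14 ≡ 1 (mod 13))
Combine: y ≡ Σ r_i×M_i×(M_i⁻¹ mod m_i) = 2×13×6 + 8×7×2 = 156 + 112 = 268
268 mod 91 = 86
y ≡ 86 (mod 91)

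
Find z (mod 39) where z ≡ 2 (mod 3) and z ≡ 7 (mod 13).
M = 3 × 13 = 39. M₁ = 13, y₁ ≡ 1 (mod 3). M₂ = 3, y₂ ≡ 9 (mod 13). z = 2×13×1 + 7×3×9 ≡ 20 (mod 39)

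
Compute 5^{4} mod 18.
13

Using successive squaring:
Binary expansion of 4: 100
Powers of 5 mod 18 (each is the square of the previous):
  5^1 ≡ 5 (mod 18)
  5^2 ≡ 5² = 25 ≡ 7 (mod 18)
  5^4 ≡ 7² = 49 ≡ 13 (mod 18)
4 is a power of 2, so 5^4 is the last square: ≡ 13 (mod 18)
Result: 5^4 ≡ 13 (mod 18)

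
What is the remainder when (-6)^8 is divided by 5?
(-6) ≡ 4 (mod 5). 8 = 8 (binary 1000). Repeated squaring mod 5: 4^1 ≡ 4; 4^2 ≡ 4² = 16 ≡ 1; 4^4 ≡ 1² = 1 ≡ 1; 4^8 ≡ 1² = 1 ≡ 1. So (-6)^8 ≡ 1 (mod 5).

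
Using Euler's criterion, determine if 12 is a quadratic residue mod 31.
By Euler's criterion: 12^{15} ≡ 30 (mod 31). Since this equals -1 (≡ 30), 12 is not a QR.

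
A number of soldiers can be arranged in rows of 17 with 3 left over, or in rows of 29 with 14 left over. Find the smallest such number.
M = 17 × 29 = 493. M₁ = 29, y₁ ≡ 10 (mod 17). M₂ = 17, y₂ ≡ 12 (mod 29). r = 3×29×10 + 14×17×12 ≡ 275 (mod 493). The smallest positive such number is 275.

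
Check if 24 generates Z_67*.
p - 1 = 66 has prime divisors 2, 3, 11. Check 24^(66/q) mod 67 for each: 24^(66/2) = 24^33 ≡ 1, 24^(66/3) = 24^22 ≡ 1, 24^(66/11) = 24^6 ≡ 15 (mod 67). Since 24^33 ≡ 1 (mod 67), the order of 24 divides 33 (in fact the order is 11) ≠ 66, so it is not a primitive root.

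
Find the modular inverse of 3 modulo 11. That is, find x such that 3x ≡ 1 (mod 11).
4

Using Extended Euclidean Algorithm:
gcd(3, 11) = 1
Bezout coefficients: 3 × 4 + 11 × -1 = 1
So 3 × 4 ≡ 1 (mod 11)
The inverse is 4 mod 11 = 4
Verification: 3 × 4 = 12 = 1 × 11 + 1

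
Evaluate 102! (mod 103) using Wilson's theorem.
By Wilson's theorem, (102)! ≡ -1 ≡ 102 (mod 103)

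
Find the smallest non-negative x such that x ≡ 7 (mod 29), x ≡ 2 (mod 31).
529

Using the Chinese Remainder Theorem:
M = product of moduli = 899
For equation 1: M_1 = 31, 31 ≡ 2 (mod 29), inverse of 31 mod 29 is 15 (check: 2 × 15 = 30 ≡ 1 (mod 29))
For equation 2: M_2 = 29, 29 ≡ 29 (mod 31), inverse of 29 mod 31 is 15 (check: 29 × 15 = 435 ≡ 1 (mod 31))
Combine: x ≡ Σ r_i×M_i×(M_i⁻¹ mod m_i) = 7×31×15 + 2×29×15 = 3255 + 870 = 4125
4125 mod 899 = 529
x ≡ 529 (mod 899)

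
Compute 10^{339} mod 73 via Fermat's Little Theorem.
51

By Fermat's Little Theorem, a^(p-1) ≡ 1 (mod p) for prime p and gcd(a, p) = 1
Here p = 73, so 10^72 ≡ 1 (mod 73)
We can reduce the exponent: 339 mod 72 = 51
So 10^339 ≡ 10^51 (mod 73)
Computing: 10^51 mod 73 = 51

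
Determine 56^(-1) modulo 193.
56^(-1) ≡ 162 (mod 193). Verification: 56 × 162 = 9072 ≡ 1 (mod 193)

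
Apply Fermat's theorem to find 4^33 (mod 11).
By Fermat: 4^{10} ≡ 1 (mod 11). 33 = 3×10 + 3. So 4^{33} ≡ 4^{3} ≡ 9 (mod 11)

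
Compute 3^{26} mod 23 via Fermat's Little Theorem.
12

By Fermat's Little Theorem, a^(p-1) ≡ 1 (mod p) for prime p and gcd(a, p) = 1
Here p = 23, so 3^22 ≡ 1 (mod 23)
We can reduce the exponent: 26 mod 22 = 4
So 3^26 ≡ 3^4 (mod 23)
Computing: 3^4 mod 23 = 12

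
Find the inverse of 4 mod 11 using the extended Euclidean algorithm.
Extended GCD: 4(3) + 11(-1) = 1. So 4^(-1) ≡ 3 ≡ 3 (mod 11). Verify: 4 × 3 = 12 ≡ 1 (mod 11)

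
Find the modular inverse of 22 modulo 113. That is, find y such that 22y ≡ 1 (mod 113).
36

Using Extended Euclidean Algorithm:
gcd(22, 113) = 1
Bezout coefficients: 22 × 36 + 113 × -7 = 1
So 22 × 36 ≡ 1 (mod 113)
The inverse is 36 mod 113 = 36
Verification: 22 × 36 = 792 = 7 × 113 + 1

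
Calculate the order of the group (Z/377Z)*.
336

Prime factorization: 377 = 13 × 29
Using the formula φ(n) = n × Π(1 - 1/p) for each prime factor p:
φ(377) = 377 × (1 - 1/13) × (1 - 1/29)
φ(377) = 336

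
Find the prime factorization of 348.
2^2 × 3 × 29

Divide by primes starting from smallest:
348 ÷ 2 = 174
174 ÷ 2 = 87
87 ÷ 3 = 29
29 ÷ 29 = 1

348 = 2^2 × 3 × 29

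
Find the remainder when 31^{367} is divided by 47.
By Fermat: 31^{46} ≡ 1 (mod 47). 367 = 7×46 + 45. So 31^{367} ≡ 31^{45} ≡ 44 (mod 47)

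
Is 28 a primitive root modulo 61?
p - 1 = 60 has prime divisors 2, 3, 5. Check 28^(60/q) mod 61 for each: 28^(60/2) = 28^30 ≡ 60, 28^(60/3) = 28^20 ≡ 1, 28^(60/5) = 28^12 ≡ 9 (mod 61). Since 28^20 ≡ 1 (mod 61), the order of 28 divides 20 (in fact the order is 20) ≠ 60, so it is not a primitive root.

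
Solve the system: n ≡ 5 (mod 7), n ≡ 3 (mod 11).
M = 7 × 11 = 77. M₁ = 11, y₁ ≡ 2 (mod 7). M₂ = 7, y₂ ≡ 8 (mod 11). n = 5×11×2 + 3×7×8 ≡ 47 (mod 77)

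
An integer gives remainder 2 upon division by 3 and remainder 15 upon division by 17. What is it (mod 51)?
M = 3 × 17 = 51. M₁ = 17, y₁ ≡ 2 (mod 3). M₂ = 3, y₂ ≡ 6 (mod 17). r = 2×17×2 + 15×3×6 ≡ 32 (mod 51). The smallest positive such number is 32.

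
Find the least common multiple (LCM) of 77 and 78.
6006

First find GCD(77, 78) using the Euclidean algorithm:
77 = 0 × 78 + 77
78 = 1 × 77 + 1
77 = 77 × 1 + 0
GCD(77, 78) = 1

LCM formula: LCM(a, b) = (a × b) / GCD(a, b)
LCM(77, 78) = (77 × 78) / 1
LCM(77, 78) = 6006 / 1
LCM(77, 78) = 6006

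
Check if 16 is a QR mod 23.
By Euler's criterion: 16^{11} ≡ 1 (mod 23). Since this equals 1, 16 is a QR.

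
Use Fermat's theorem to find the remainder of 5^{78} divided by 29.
24

By Fermat's Little Theorem, a^(p-1) ≡ 1 (mod p) for prime p and gcd(a, p) = 1
Here p = 29, so 5^28 ≡ 1 (mod 29)
We can reduce the exponent: 78 mod 28 = 22
So 5^78 ≡ 5^22 (mod 29)
Computing: 5^22 mod 29 = 24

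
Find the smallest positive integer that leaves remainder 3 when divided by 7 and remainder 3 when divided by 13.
M = 7 × 13 = 91. M₁ = 13, y₁ ≡ 6 (mod 7). M₂ = 7, y₂ ≡ 2 (mod 13). m = 3×13×6 + 3×7×2 ≡ 3 (mod 91). The smallest positive such number is 3.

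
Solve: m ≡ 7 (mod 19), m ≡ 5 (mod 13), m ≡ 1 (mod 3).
M = 19 × 13 × 3 = 741. M₁ = 39, y₁ ≡ 1 (mod 19). M₂ = 57, y₂ ≡ 8 (mod 13). M₃ = 247, y₃ ≡ 1 (mod 3). m = 7×39×1 + 5×57×8 + 1×247×1 ≡ 577 (mod 741)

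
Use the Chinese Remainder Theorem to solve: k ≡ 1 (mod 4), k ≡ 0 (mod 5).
M = 4 × 5 = 20. M₁ = 5, y₁ ≡ 1 (mod 4). M₂ = 4, y₂ ≡ 4 (mod 5). k = 1×5×1 + 0×4×4 ≡ 5 (mod 20)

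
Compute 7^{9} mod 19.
1

Using successive squaring:
Binary expansion of 9: 1001
Powers of 7 mod 19 (each is the square of the previous):
  7^1 ≡ 7 (mod 19)
  7^2 ≡ 7² = 49 ≡ 11 (mod 19)
  7^4 ≡ 11² = 121 ≡ 7 (mod 19)
  7^8 ≡ 7² = 49 ≡ 11 (mod 19)
9 = 8 + 1, so 7^9 = 7^8 × 7^1 ≡ 11 × 7 (mod 19)
Multiplying step by step:
  11 × 7 = 77 ≡ 1 (mod 19)
Result: 7^9 ≡ 1 (mod 19)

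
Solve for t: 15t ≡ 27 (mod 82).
51

Since gcd(15, 82) = 1 divides 27, a solution exists.
Multiply both sides by the inverse of 15 mod 82:
  15^(-1) mod 82 = 11
  x ≡ 11 × 27 ≡ 297 ≡ 51 (mod 82)
Verification: 15 × 51 = 765 = 9 × 82 + 27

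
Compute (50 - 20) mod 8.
6

(50 - 20) = 30
30 mod 8 = 6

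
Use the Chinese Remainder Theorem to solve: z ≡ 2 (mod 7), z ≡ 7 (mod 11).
M = 7 × 11 = 77. M₁ = 11, y₁ ≡ 2 (mod 7). M₂ = 7, y₂ ≡ 8 (mod 11). z = 2×11×2 + 7×7×8 ≡ 51 (mod 77)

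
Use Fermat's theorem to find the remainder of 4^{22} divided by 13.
9

By Fermat's Little Theorem, a^(p-1) ≡ 1 (mod p) for prime p and gcd(a, p) = 1
Here p = 13, so 4^12 ≡ 1 (mod 13)
We can reduce the exponent: 22 mod 12 = 10
So 4^22 ≡ 4^10 (mod 13)
Computing: 4^10 mod 13 = 9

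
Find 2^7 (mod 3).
7 = 4 + 2 + 1 (binary 111). Repeated squaring mod 3: 2^1 ≡ 2; 2^2 ≡ 2² = 4 ≡ 1; 2^4 ≡ 1² = 1 ≡ 1. Multiply: 2^7 = 2^4 × 2^2 × 2^1 ≡ 1 × 1 × 2 (mod 3): 1 × 1 = 1 ≡ 1; 1 × 2 = 2 ≡ 2. So 2^7 ≡ 2 (mod 3).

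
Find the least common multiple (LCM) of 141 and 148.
20868

First find GCD(141, 148) using the Euclidean algorithm:
141 = 0 × 148 + 141
148 = 1 × 141 + 7
141 = 20 × 7 + 1
7 = 7 × 1 + 0
GCD(141, 148) = 1

LCM formula: LCM(a, b) = (a × b) / GCD(a, b)
LCM(141, 148) = (141 × 148) / 1
LCM(141, 148) = 20868 / 1
LCM(141, 148) = 20868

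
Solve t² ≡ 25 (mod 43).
The square roots of 25 mod 43 are 38 and 5. Verify: 38² = 1444 ≡ 25 (mod 43)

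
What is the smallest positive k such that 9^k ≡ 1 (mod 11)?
Powers of 9 mod 11: 9^1≡9, 9^2≡4, 9^3≡3, 9^4≡5, 9^5≡1. Order = 5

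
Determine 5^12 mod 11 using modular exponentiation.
Using Fermat: 5^{10} ≡ 1 (mod 11). 12 ≡ 2 (mod 10). So 5^{12} ≡ 5^{2} ≡ 3 (mod 11)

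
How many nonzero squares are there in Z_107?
For prime 107, there are (p-1)/2 = (107-1)/2 = 53 quadratic residues (excluding 0).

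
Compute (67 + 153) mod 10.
0

(67 + 153) = 220
220 mod 10 = 0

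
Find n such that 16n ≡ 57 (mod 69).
51

Since gcd(16, 69) = 1 divides 57, a solution exists.
Multiply both sides by the inverse of 16 mod 69:
  16^(-1) mod 69 = 13
  x ≡ 13 × 57 ≡ 741 ≡ 51 (mod 69)
Verification: 16 × 51 = 816 = 11 × 69 + 57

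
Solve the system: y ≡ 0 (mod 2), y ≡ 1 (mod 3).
M = 2 × 3 = 6. M₁ = 3, y₁ ≡ 1 (mod 2). M₂ = 2, y₂ ≡ 2 (mod 3). y = 0×3×1 + 1×2×2 ≡ 4 (mod 6)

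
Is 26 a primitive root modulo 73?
Yes

To verify, check if 26^(72/q) ≢ 1 (mod 73) for each prime divisor q of 72
Divisors of 72 = 72: [1, 2, 3, 4, 6, 8, 9, 12, 18, 24, 36, 72]
  26^(72/2) = 26^36 ≡ 72 (mod 73)
  26^(72/3) = 26^24 ≡ 8 (mod 73)
Conclusion: 26 is a primitive root modulo 73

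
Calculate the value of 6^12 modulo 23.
Using repeated squaring. 12 = 8 + 4 (binary 1100). Repeated squaring mod 23: 6^1 ≡ 6; 6^2 ≡ 6² = 36 ≡ 13; 6^4 ≡ 13² = 169 ≡ 8; 6^8 ≡ 8² = 64 ≡ 18. Multiply: 6^12 = 6^8 × 6^4 ≡ 18 × 8 (mod 23): 18 × 8 = 144 ≡ 6. So 6^12 ≡ 6 (mod 23).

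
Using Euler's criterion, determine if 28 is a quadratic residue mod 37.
By Euler's criterion: 28^{18} ≡ 1 (mod 37). Since this equals 1, 28 is a QR.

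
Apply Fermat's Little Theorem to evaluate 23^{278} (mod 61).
3

By Fermat's Little Theorem, a^(p-1) ≡ 1 (mod p) for prime p and gcd(a, p) = 1
Here p = 61, so 23^60 ≡ 1 (mod 61)
We can reduce the exponent: 278 mod 60 = 38
So 23^278 ≡ 23^38 (mod 61)
Computing: 23^38 mod 61 = 3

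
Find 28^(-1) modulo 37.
4

Using Extended Euclidean Algorithm:
gcd(28, 37) = 1
Bezout coefficients: 28 × 4 + 37 × -3 = 1
So 28 × 4 ≡ 1 (mod 37)
The inverse is 4 mod 37 = 4
Verification: 28 × 4 = 112 = 3 × 37 + 1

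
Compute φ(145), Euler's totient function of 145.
112

Prime factorization: 145 = 5 × 29
Using the formula φ(n) = n × Π(1 - 1/p) for each prime factor p:
φ(145) = 145 × (1 - 1/5) × (1 - 1/29)
φ(145) = 112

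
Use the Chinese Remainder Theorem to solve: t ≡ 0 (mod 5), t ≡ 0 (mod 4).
M = 5 × 4 = 20. M₁ = 4, y₁ ≡ 4 (mod 5). M₂ = 5, y₂ ≡ 1 (mod 4). t = 0×4×4 + 0×5×1 ≡ 0 (mod 20)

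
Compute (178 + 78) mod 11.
3

(178 + 78) = 256
256 mod 11 = 3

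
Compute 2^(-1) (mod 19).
2^(-1) ≡ 10 (mod 19). Verification: 2 × 10 = 20 ≡ 1 (mod 19)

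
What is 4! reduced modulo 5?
By Wilson's theorem, (4)! ≡ -1 ≡ 4 (mod 5)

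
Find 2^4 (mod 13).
4 = 4 (binary 100). Repeated squaring mod 13: 2^1 ≡ 2; 2^2 ≡ 2² = 4 ≡ 4; 2^4 ≡ 4² = 16 ≡ 3. So 2^4 ≡ 3 (mod 13).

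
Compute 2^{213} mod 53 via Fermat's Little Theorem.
32

By Fermat's Little Theorem, a^(p-1) ≡ 1 (mod p) for prime p and gcd(a, p) = 1
Here p = 53, so 2^52 ≡ 1 (mod 53)
We can reduce the exponent: 213 mod 52 = 5
So 2^213 ≡ 2^5 (mod 53)
Computing: 2^5 mod 53 = 32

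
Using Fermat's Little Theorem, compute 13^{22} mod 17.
16

By Fermat's Little Theorem, a^(p-1) ≡ 1 (mod p) for prime p and gcd(a, p) = 1
Here p = 17, so 13^16 ≡ 1 (mod 17)
We can reduce the exponent: 22 mod 16 = 6
So 13^22 ≡ 13^6 (mod 17)
Computing: 13^6 mod 17 = 16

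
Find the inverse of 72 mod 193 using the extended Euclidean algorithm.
Extended GCD: 72(-67) + 193(25) = 1. So 72^(-1) ≡ 126 ≡ 126 (mod 193). Verify: 72 × 126 = 9072 ≡ 1 (mod 193)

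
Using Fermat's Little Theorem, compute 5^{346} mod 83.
48

By Fermat's Little Theorem, a^(p-1) ≡ 1 (mod p) for prime p and gcd(a, p) = 1
Here p = 83, so 5^82 ≡ 1 (mod 83)
We can reduce the exponent: 346 mod 82 = 18
So 5^346 ≡ 5^18 (mod 83)
Computing: 5^18 mod 83 = 48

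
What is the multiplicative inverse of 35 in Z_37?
18

Using Extended Euclidean Algorithm:
gcd(35, 37) = 1
Bezout coefficients: 35 × 18 + 37 × -17 = 1
So 35 × 18 ≡ 1 (mod 37)
The inverse is 18 mod 37 = 18
Verification: 35 × 18 = 630 = 17 × 37 + 1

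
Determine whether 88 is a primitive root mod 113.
p - 1 = 112 has prime divisors 2, 7. Check 88^(112/q) mod 113 for each: 88^(112/2) = 88^56 ≡ 1, 88^(112/7) = 88^16 ≡ 109 (mod 113). Since 88^56 ≡ 1 (mod 113), the order of 88 divides 56 (in fact the order is 56) ≠ 112, so it is not a primitive root.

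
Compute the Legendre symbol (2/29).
(2/29) = 2^{14} mod 29 = -1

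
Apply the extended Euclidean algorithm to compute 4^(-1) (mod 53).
Extended GCD: 4(-13) + 53(1) = 1. So 4^(-1) ≡ 40 ≡ 40 (mod 53). Verify: 4 × 40 = 160 ≡ 1 (mod 53)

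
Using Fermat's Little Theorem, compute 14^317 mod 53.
By Fermat: 14^{52} ≡ 1 (mod 53). 317 ≡ 5 (mod 52). So 14^{317} ≡ 14^{5} ≡ 33 (mod 53)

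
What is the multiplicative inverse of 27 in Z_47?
7

Using Extended Euclidean Algorithm:
gcd(27, 47) = 1
Bezout coefficients: 27 × 7 + 47 × -4 = 1
So 27 × 7 ≡ 1 (mod 47)
The inverse is 7 mod 47 = 7
Verification: 27 × 7 = 189 = 4 × 47 + 1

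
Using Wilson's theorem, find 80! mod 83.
(82)! = (80)! × (81) × (82) ≡ -1 (mod 83). So (80)! ≡ -1 × [(82)(81)]^(-1) ≡ 41 (mod 83)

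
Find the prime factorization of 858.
2 × 3 × 11 × 13

Divide by primes starting from smallest:
858 ÷ 2 = 429
429 ÷ 3 = 143
143 ÷ 11 = 13
13 ÷ 13 = 1

858 = 2 × 3 × 11 × 13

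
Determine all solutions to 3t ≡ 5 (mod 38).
27

Since gcd(3, 38) = 1 divides 5, a solution exists.
Multiply both sides by the inverse of 3 mod 38:
  3^(-1) mod 38 = 13
  x ≡ 13 × 5 ≡ 65 ≡ 27 (mod 38)
Verification: 3 × 27 = 81 = 2 × 38 + 5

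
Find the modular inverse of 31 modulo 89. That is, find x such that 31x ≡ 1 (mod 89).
23

Using Extended Euclidean Algorithm:
gcd(31, 89) = 1
Bezout coefficients: 31 × 23 + 89 × -8 = 1
So 31 × 23 ≡ 1 (mod 89)
The inverse is 23 mod 89 = 23
Verification: 31 × 23 = 713 = 8 × 89 + 1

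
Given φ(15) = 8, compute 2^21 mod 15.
By Euler: 2^{8} ≡ 1 (mod 15) since gcd(2, 15) = 1. 21 = 2×8 + 5. So 2^{21} ≡ 2^{5} ≡ 2 (mod 15)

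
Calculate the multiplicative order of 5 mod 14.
Powers of 5 mod 14: 5^1≡5, 5^2≡11, 5^3≡13, 5^4≡9, 5^5≡3, 5^6≡1. Order = 6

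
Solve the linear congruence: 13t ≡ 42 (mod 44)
10

Since gcd(13, 44) = 1 divides 42, a solution exists.
Multiply both sides by the inverse of 13 mod 44:
  13^(-1) mod 44 = 17
  x ≡ 17 × 42 ≡ 714 ≡ 10 (mod 44)
Verification: 13 × 10 = 130 = 2 × 44 + 42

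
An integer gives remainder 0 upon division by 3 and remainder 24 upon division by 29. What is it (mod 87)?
M = 3 × 29 = 87. M₁ = 29, y₁ ≡ 2 (mod 3). M₂ = 3, y₂ ≡ 10 (mod 29). t = 0×29×2 + 24×3×10 ≡ 24 (mod 87). The smallest positive such number is 24.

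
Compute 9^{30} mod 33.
12

Using successive squaring:
Binary expansion of 30: 11110
Powers of 9 mod 33 (each is the square of the previous):
  9^1 ≡ 9 (mod 33)
  9^2 ≡ 9² = 81 ≡ 15 (mod 33)
  9^4 ≡ 15² = 225 ≡ 27 (mod 33)
  9^8 ≡ 27² = 729 ≡ 3 (mod 33)
  9^16 ≡ 3² = 9 ≡ 9 (mod 33)
30 = 16 + 8 + 4 + 2, so 9^30 = 9^16 × 9^8 × 9^4 × 9^2 ≡ 9 × 3 × 27 × 15 (mod 33)
Multiplying step by step:
  9 × 3 = 27 ≡ 27 (mod 33)
  27 × 27 = 729 ≡ 3 (mod 33)
  3 × 15 = 45 ≡ 12 (mod 33)
Result: 9^30 ≡ 12 (mod 33)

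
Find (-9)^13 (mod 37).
Using repeated squaring. (-9) ≡ 28 (mod 37). 13 = 8 + 4 + 1 (binary 1101). Repeated squaring mod 37: 28^1 ≡ 28; 28^2 ≡ 28² = 784 ≡ 7; 28^4 ≡ 7² = 49 ≡ 12; 28^8 ≡ 12² = 144 ≡ 33. Multiply: (-9)^13 ≡ 28^8 × 28^4 × 28^1 ≡ 33 × 12 × 28 (mod 37): 33 × 12 = 396 ≡ 26; 26 × 28 = 728 ≡ 25. So (-9)^13 ≡ 25 (mod 37).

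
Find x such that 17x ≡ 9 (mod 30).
27

Since gcd(17, 30) = 1 divides 9, a solution exists.
Multiply both sides by the inverse of 17 mod 30:
  17^(-1) mod 30 = 23
  x ≡ 23 × 9 ≡ 207 ≡ 27 (mod 30)
Verification: 17 × 27 = 459 = 15 × 30 + 9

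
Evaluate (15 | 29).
(15/29) = 15^{14} mod 29 = -1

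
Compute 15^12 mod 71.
Using repeated squaring. 12 = 8 + 4 (binary 1100). Repeated squaring mod 71: 15^1 ≡ 15; 15^2 ≡ 15² = 225 ≡ 12; 15^4 ≡ 12² = 144 ≡ 2; 15^8 ≡ 2² = 4 ≡ 4. Multiply: 15^12 = 15^8 × 15^4 ≡ 4 × 2 (mod 71): 4 × 2 = 8 ≡ 8. So 15^12 ≡ 8 (mod 71).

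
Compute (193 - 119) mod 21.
11

(193 - 119) = 74
74 mod 21 = 11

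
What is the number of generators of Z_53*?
Number of primitive roots mod 53 = φ(52) = 24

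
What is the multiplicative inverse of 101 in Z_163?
101^(-1) ≡ 92 (mod 163). Verification: 101 × 92 = 9292 ≡ 1 (mod 163)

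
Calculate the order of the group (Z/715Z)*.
480

Prime factorization: 715 = 5 × 11 × 13
Using the formula φ(n) = n × Π(1 - 1/p) for each prime factor p:
φ(715) = 715 × (1 - 1/5) × (1 - 1/11) × (1 - 1/13)
φ(715) = 480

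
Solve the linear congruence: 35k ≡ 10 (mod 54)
8

Since gcd(35, 54) = 1 divides 10, a solution exists.
Multiply both sides by the inverse of 35 mod 54:
  35^(-1) mod 54 = 17
  x ≡ 17 × 10 ≡ 170 ≡ 8 (mod 54)
Verification: 35 × 8 = 280 = 5 × 54 + 10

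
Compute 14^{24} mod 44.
4

Using successive squaring:
Binary expansion of 24: 11000
Powers of 14 mod 44 (each is the square of the previous):
  14^1 ≡ 14 (mod 44)
  14^2 ≡ 14² = 196 ≡ 20 (mod 44)
  14^4 ≡ 20² = 400 ≡ 4 (mod 44)
  14^8 ≡ 4² = 16 ≡ 16 (mod 44)
  14^16 ≡ 16² = 256 ≡ 36 (mod 44)
24 = 16 + 8, so 14^24 = 14^16 × 14^8 ≡ 36 × 16 (mod 44)
Multiplying step by step:
  36 × 16 = 576 ≡ 4 (mod 44)
Result: 14^24 ≡ 4 (mod 44)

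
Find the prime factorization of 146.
2 × 73

Divide by primes starting from smallest:
146 ÷ 2 = 73
73 ÷ 73 = 1

146 = 2 × 73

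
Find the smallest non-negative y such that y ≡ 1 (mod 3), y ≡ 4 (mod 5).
4

Using the Chinese Remainder Theorem:
M = product of moduli = 15
For equation 1: M_1 = 5, 5 ≡ 2 (mod 3), inverse of 5 mod 3 is 2 (check: 2 × 2 = 4 ≡ 1 (mod 3))
For equation 2: M_2 = 3, 3 ≡ 3 (mod 5), inverse of 3 mod 5 is 2 (check: 3 × 2 = 6 ≡ 1 (mod 5))
Combine: y ≡ Σ r_i×M_i×(M_i⁻¹ mod m_i) = 1×5×2 + 4×3×2 = 10 + 24 = 34
34 mod 15 = 4
y ≡ 4 (mod 15)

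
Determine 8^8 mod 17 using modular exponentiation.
8 = 8 (binary 1000). Repeated squaring mod 17: 8^1 ≡ 8; 8^2 ≡ 8² = 64 ≡ 13; 8^4 ≡ 13² = 169 ≡ 16; 8^8 ≡ 16² = 256 ≡ 1. So 8^8 ≡ 1 (mod 17).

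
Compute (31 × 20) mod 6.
2

(31 × 20) = 620
620 mod 6 = 2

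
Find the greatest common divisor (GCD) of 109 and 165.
1

Using the Euclidean algorithm:
109 = 0 × 165 + 109
165 = 1 × 109 + 56
109 = 1 × 56 + 53
56 = 1 × 53 + 3
53 = 17 × 3 + 2
3 = 1 × 2 + 1
2 = 2 × 1 + 0

GCD(109, 165) = 1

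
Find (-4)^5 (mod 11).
(-4) ≡ 7 (mod 11). 5 = 4 + 1 (binary 101). Repeated squaring mod 11: 7^1 ≡ 7; 7^2 ≡ 7² = 49 ≡ 5; 7^4 ≡ 5² = 25 ≡ 3. Multiply: (-4)^5 ≡ 7^4 × 7^1 ≡ 3 × 7 (mod 11): 3 × 7 = 21 ≡ 10. So (-4)^5 ≡ 10 (mod 11).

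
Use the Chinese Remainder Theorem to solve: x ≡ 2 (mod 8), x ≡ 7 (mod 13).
M = 8 × 13 = 104. M₁ = 13, y₁ ≡ 5 (mod 8). M₂ = 8, y₂ ≡ 5 (mod 13). x = 2×13×5 + 7×8×5 ≡ 98 (mod 104)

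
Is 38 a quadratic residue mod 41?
By Euler's criterion: 38^{20} ≡ 40 (mod 41). Since this equals -1 (≡ 40), 38 is not a QR.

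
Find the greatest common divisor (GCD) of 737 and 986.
1

Using the Euclidean algorithm:
737 = 0 × 986 + 737
986 = 1 × 737 + 249
737 = 2 × 249 + 239
249 = 1 × 239 + 10
239 = 23 × 10 + 9
10 = 1 × 9 + 1
9 = 9 × 1 + 0

GCD(737, 986) = 1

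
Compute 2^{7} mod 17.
9

Using successive squaring:
Binary expansion of 7: 111
Powers of 2 mod 17 (each is the square of the previous):
  2^1 ≡ 2 (mod 17)
  2^2 ≡ 2² = 4 ≡ 4 (mod 17)
  2^4 ≡ 4² = 16 ≡ 16 (mod 17)
7 = 4 + 2 + 1, so 2^7 = 2^4 × 2^2 × 2^1 ≡ 16 × 4 × 2 (mod 17)
Multiplying step by step:
  16 × 4 = 64 ≡ 13 (mod 17)
  13 × 2 = 26 ≡ 9 (mod 17)
Result: 2^7 ≡ 9 (mod 17)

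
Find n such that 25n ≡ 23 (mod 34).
5

Since gcd(25, 34) = 1 divides 23, a solution exists.
Multiply both sides by the inverse of 25 mod 34:
  25^(-1) mod 34 = 15
  x ≡ 15 × 23 ≡ 345 ≡ 5 (mod 34)
Verification: 25 × 5 = 125 = 3 × 34 + 23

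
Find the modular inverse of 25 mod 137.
25^(-1) ≡ 11 (mod 137). Verification: 25 × 11 = 275 ≡ 1 (mod 137)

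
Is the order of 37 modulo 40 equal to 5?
No, the actual order is 4, not 5.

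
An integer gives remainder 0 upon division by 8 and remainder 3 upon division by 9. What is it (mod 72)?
M = 8 × 9 = 72. M₁ = 9, y₁ ≡ 1 (mod 8). M₂ = 8, y₂ ≡ 8 (mod 9). t = 0×9×1 + 3×8×8 ≡ 48 (mod 72). The smallest positive such number is 48.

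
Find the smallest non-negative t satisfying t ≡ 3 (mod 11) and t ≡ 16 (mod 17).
M = 11 × 17 = 187. M₁ = 17, y₁ ≡ 2 (mod 11). M₂ = 11, y₂ ≡ 14 (mod 17). t = 3×17×2 + 16×11×14 ≡ 135 (mod 187)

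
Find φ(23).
22

Prime factorization: 23 = 23
Using the formula φ(n) = n × Π(1 - 1/p) for each prime factor p:
φ(23) = 23 × (1 - 1/23)
φ(23) = 22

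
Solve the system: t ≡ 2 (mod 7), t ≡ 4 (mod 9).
M = 7 × 9 = 63. M₁ = 9, y₁ ≡ 4 (mod 7). M₂ = 7, y₂ ≡ 4 (mod 9). t = 2×9×4 + 4×7×4 ≡ 58 (mod 63)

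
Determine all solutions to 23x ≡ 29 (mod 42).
25

Since gcd(23, 42) = 1 divides 29, a solution exists.
Multiply both sides by the inverse of 23 mod 42:
  23^(-1) mod 42 = 11
  x ≡ 11 × 29 ≡ 319 ≡ 25 (mod 42)
Verification: 23 × 25 = 575 = 13 × 42 + 29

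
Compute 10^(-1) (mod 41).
37

Using Extended Euclidean Algorithm:
gcd(10, 41) = 1
Bezout coefficients: 10 × -4 + 41 × 1 = 1
So 10 × -4 ≡ 1 (mod 41)
The inverse is -4 mod 41 = 37
Verification: 10 × 37 = 370 = 9 × 41 + 1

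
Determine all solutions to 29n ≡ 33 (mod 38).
9

Since gcd(29, 38) = 1 divides 33, a solution exists.
Multiply both sides by the inverse of 29 mod 38:
  29^(-1) mod 38 = 21
  x ≡ 21 × 33 ≡ 693 ≡ 9 (mod 38)
Verification: 29 × 9 = 261 = 6 × 38 + 33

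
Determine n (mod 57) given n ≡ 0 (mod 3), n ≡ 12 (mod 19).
12

Using the Chinese Remainder Theorem:
M = product of moduli = 57
For equation 1: M_1 = 19, 19 ≡ 1 (mod 3), inverse of 19 mod 3 is 1 (check: 1 × 1 = 1 ≡ 1 (mod 3))
For equation 2: M_2 = 3, 3 ≡ 3 (mod 19), inverse of 3 mod 19 is 13 (check: 3 × 13 = 39 ≡ 1 (mod 19))
Combine: n ≡ Σ r_i×M_i×(M_i⁻¹ mod m_i) = 0×19×1 + 12×3×13 = 0 + 468 = 468
468 mod 57 = 12
n ≡ 12 (mod 57)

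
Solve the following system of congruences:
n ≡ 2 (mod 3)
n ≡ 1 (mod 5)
11

Using the Chinese Remainder Theorem:
M = product of moduli = 15
For equation 1: M_1 = 5, 5 ≡ 2 (mod 3), inverse of 5 mod 3 is 2 (check: 2 × 2 = 4 ≡ 1 (mod 3))
For equation 2: M_2 = 3, 3 ≡ 3 (mod 5), inverse of 3 mod 5 is 2 (check: 3 × 2 = 6 ≡ 1 (mod 5))
Combine: n ≡ Σ r_i×M_i×(M_i⁻¹ mod m_i) = 2×5×2 + 1×3×2 = 20 + 6 = 26
26 mod 15 = 11
n ≡ 11 (mod 15)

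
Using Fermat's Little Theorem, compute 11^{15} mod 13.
5

By Fermat's Little Theorem, a^(p-1) ≡ 1 (mod p) for prime p and gcd(a, p) = 1
Here p = 13, so 11^12 ≡ 1 (mod 13)
We can reduce the exponent: 15 mod 12 = 3
So 11^15 ≡ 11^3 (mod 13)
Computing: 11^3 mod 13 = 5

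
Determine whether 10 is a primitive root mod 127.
p - 1 = 126 has prime divisors 2, 3, 7. Check 10^(126/q) mod 127 for each: 10^(126/2) = 10^63 ≡ 126, 10^(126/3) = 10^42 ≡ 1, 10^(126/7) = 10^18 ≡ 8 (mod 127). Since 10^42 ≡ 1 (mod 127), the order of 10 divides 42 (in fact the order is 42) ≠ 126, so it is not a primitive root.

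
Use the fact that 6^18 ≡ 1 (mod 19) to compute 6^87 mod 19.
By Fermat: 6^{18} ≡ 1 (mod 19). 87 = 4×18 + 15. So 6^{87} ≡ 6^{15} ≡ 11 (mod 19)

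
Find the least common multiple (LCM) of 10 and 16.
80

First find GCD(10, 16) using the Euclidean algorithm:
10 = 0 × 16 + 10
16 = 1 × 10 + 6
10 = 1 × 6 + 4
6 = 1 × 4 + 2
4 = 2 × 2 + 0
GCD(10, 16) = 2

LCM formula: LCM(a, b) = (a × b) / GCD(a, b)
LCM(10, 16) = (10 × 16) / 2
LCM(10, 16) = 160 / 2
LCM(10, 16) = 80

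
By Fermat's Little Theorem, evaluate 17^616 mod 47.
By Fermat: 17^{46} ≡ 1 (mod 47). 616 ≡ 18 (mod 46). So 17^{616} ≡ 17^{18} ≡ 18 (mod 47)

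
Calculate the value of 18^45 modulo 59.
Using repeated squaring. 45 = 32 + 8 + 4 + 1 (binary 101101). Repeated squaring mod 59: 18^1 ≡ 18; 18^2 ≡ 18² = 324 ≡ 29; 18^4 ≡ 29² = 841 ≡ 15; 18^8 ≡ 15² = 225 ≡ 48; 18^16 ≡ 48² = 2304 ≡ 3; 18^32 ≡ 3² = 9 ≡ 9. Multiply: 18^45 = 18^32 × 18^8 × 18^4 × 18^1 ≡ 9 × 48 × 15 × 18 (mod 59): 9 × 48 = 432 ≡ 19; 19 × 15 = 285 ≡ 49; 49 × 18 = 882 ≡ 56. So 18^45 ≡ 56 (mod 59).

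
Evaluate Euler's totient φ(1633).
1540

Prime factorization: 1633 = 23 × 71
Using the formula φ(n) = n × Π(1 - 1/p) for each prime factor p:
φ(1633) = 1633 × (1 - 1/23) × (1 - 1/71)
φ(1633) = 1540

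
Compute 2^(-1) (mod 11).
2^(-1) ≡ 6 (mod 11). Verification: 2 × 6 = 12 ≡ 1 (mod 11)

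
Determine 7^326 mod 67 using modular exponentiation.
Using Fermat: 7^{66} ≡ 1 (mod 67). 326 ≡ 62 (mod 66). So 7^{326} ≡ 7^{62} ≡ 6 (mod 67)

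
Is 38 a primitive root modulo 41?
p - 1 = 40 has prime divisors 2, 5. Check 38^(40/q) mod 41 for each: 38^(40/2) = 38^20 ≡ 40, 38^(40/5) = 38^8 ≡ 1 (mod 41). Since 38^8 ≡ 1 (mod 41), the order of 38 divides 8 (in fact the order is 8) ≠ 40, so it is not a primitive root.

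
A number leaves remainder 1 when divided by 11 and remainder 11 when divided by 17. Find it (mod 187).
M = 11 × 17 = 187. M₁ = 17, y₁ ≡ 2 (mod 11). M₂ = 11, y₂ ≡ 14 (mod 17). t = 1×17×2 + 11×11×14 ≡ 45 (mod 187)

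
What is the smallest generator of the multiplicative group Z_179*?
p - 1 = 178 has prime divisors 2, 89. h is a primitive root mod 179 iff h^(178/q) ≢ 1 (mod 179) for each such q.
h = 2: 2^89 ≡ 178, 2^2 ≡ 4 (mod 179); none is 1, so 2 has order 178 and is a primitive root.
The smallest primitive root mod 179 is g = 2.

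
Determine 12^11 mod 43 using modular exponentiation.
Using repeated squaring. 11 = 8 + 2 + 1 (binary 1011). Repeated squaring mod 43: 12^1 ≡ 12; 12^2 ≡ 12² = 144 ≡ 15; 12^4 ≡ 15² = 225 ≡ 10; 12^8 ≡ 10² = 100 ≡ 14. Multiply: 12^11 = 12^8 × 12^2 × 12^1 ≡ 14 × 15 × 12 (mod 43): 14 × 15 = 210 ≡ 38; 38 × 12 = 456 ≡ 26. So 12^11 ≡ 26 (mod 43).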